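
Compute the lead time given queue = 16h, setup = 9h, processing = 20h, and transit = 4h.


Lead time = queue + setup + processing + transit
= 16 + 9 + 20 + 4
= 49 hours


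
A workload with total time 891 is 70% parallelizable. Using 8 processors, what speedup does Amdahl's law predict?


Amdahl's law: T_p = T × ((1-p) + p/N)
= 891 × ((1-0.7) + 0.7/8)
= 891 × (0.30 + 0.0875)
= 891 × 0.3875
= 345.26
Speedup = 891/345.26
= 2.58×


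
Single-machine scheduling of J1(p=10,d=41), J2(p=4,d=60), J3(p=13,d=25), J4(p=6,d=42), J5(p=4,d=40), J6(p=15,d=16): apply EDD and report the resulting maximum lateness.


EDD order: J6 → J3 → J5 → J1 → J4 → J2
Completion and lateness:
  J6: C=15, d=16, L=15-16=-1
  J3: C=28, d=25, L=28-25=3
  J5: C=32, d=40, L=32-40=-8
  J1: C=42, d=41, L=42-41=1
  J4: C=48, d=42, L=48-42=6
  J2: C=52, d=60, L=52-60=-8
Lmax = max(-1, 3, -8, 1, 6, -8)
= 6


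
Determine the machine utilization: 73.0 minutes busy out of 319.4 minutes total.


Utilization = busy / total × 100
= 73.0 / 319.4 × 100
= 22.9%


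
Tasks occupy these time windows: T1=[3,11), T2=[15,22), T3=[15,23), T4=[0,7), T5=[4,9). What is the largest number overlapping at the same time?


Check each time point for overlaps:
  t=4: 3 tasks active (T1, T4, T5)
Max concurrent = 3


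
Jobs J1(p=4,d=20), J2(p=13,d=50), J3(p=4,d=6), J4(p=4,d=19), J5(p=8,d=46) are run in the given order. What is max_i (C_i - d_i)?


Lateness per job (L = C - d):
  J1: C=4, d=20, L=-16
  J2: C=17, d=50, L=-33
  J3: C=21, d=6, L=15
  J4: C=25, d=19, L=6
  J5: C=33, d=46, L=-13
Lmax = max(-16, -33, 15, 6, -13)
= 15


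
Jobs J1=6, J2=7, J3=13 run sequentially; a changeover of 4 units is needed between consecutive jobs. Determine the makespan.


Makespan = Σ processing + (n-1) × setup
= (6 + 7 + 13) + (3-1)×4
= 26 + 8
= 34 time units


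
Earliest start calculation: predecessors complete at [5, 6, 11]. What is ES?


ES = max of all predecessor completion times
Predecessors: [5, 6, 11]
ES = max(5, 6, 11)
= 11


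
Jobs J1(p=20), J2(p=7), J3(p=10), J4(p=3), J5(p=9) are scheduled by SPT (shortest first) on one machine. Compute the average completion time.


SPT order: J4 → J2 → J5 → J3 → J1
Completion times:
  J4: C=3
  J2: C=10
  J5: C=19
  J3: C=29
  J1: C=49
Sum = 110, n = 5
Mean flow = 110/5
= 22.00


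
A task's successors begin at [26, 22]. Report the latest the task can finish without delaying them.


LF = min of all successor start times
Successors start at: [26, 22]
LF = min(26, 22)
= 22


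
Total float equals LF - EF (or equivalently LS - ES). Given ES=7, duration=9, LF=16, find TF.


EF = ES + duration = 7 + 9 = 16
LS = LF - duration = 16 - 9 = 7
Total Float = LF - EF = 16 - 16
(or LS - ES = 7 - 7)
= 0


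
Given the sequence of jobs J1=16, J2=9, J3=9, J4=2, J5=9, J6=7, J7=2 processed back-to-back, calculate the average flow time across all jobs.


Completion times:
  J1: completes at 16
  J2: completes at 25
  J3: completes at 34
  J4: completes at 36
  J5: completes at 45
  J6: completes at 52
  J7: completes at 54
Sum = 262
Average = 262/7
= 37.43


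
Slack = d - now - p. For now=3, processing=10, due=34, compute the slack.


Slack = due - current_time - processing
= 34 - 3 - 10
= 21


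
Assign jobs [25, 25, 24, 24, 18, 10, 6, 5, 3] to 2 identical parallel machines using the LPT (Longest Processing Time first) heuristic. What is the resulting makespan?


Jobs (LPT sorted): [25, 25, 24, 24, 18, 10, 6, 5, 3]
Machines: 2
  J=25 → Machine 1 (load: 0+25=25)
  J=25 → Machine 2 (load: 0+25=25)
  J=24 → Machine 1 (load: 25+24=49)
  J=24 → Machine 2 (load: 25+24=49)
  J=18 → Machine 1 (load: 49+18=67)
  J=10 → Machine 2 (load: 49+10=59)
  J=6 → Machine 2 (load: 59+6=65)
  J=5 → Machine 2 (load: 65+5=70)
  J=3 → Machine 1 (load: 67+3=70)
Machine loads: [70, 70]
Makespan = max = 70 time units


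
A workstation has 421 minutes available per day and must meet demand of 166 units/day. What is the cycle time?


Cycle time = available time / demand
= 421 / 166
= 2.54 min/unit


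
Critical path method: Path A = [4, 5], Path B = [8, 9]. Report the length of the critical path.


Path A: 4 + 5 = 9
Path B: 8 + 9 = 17
Critical path = longest = max(9, 17)
= 17 (Path B)


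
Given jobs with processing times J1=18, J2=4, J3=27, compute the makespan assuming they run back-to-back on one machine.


Sequential makespan: sum all processing times
= 18 + 4 + 27
= 49 time units


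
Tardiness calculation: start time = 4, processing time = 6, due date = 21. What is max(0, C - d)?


Completion = start + processing = 4 + 6 = 10
Tardiness = max(0, C - d) = max(0, 10 - 21)
= max(0, -11)
= 0


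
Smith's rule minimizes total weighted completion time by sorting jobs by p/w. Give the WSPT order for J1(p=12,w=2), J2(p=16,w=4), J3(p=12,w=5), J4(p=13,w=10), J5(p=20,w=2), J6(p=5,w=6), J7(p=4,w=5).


WSPT (Smith's rule): sort by p/w ascending
  J7: p/w = 4/5 = 0.800
  J6: p/w = 5/6 = 0.833
  J4: p/w = 13/10 = 1.300
  J3: p/w = 12/5 = 2.400
  J2: p/w = 16/4 = 4.000
  J1: p/w = 12/2 = 6.000
  J5: p/w = 20/2 = 10.000
Order: J7 → J6 → J4 → J3 → J2 → J1 → J5


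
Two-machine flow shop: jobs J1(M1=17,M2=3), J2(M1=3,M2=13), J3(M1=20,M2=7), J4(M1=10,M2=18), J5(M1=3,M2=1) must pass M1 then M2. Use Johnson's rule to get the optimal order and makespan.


Johnson's rule:
Group 1 (M1≤M2, sort by M1): ['J2', 'J4']
Group 2 (M1>M2, sort desc M2): ['J3', 'J1', 'J5']
Sequence: J2 → J4 → J3 → J1 → J5
Makespan calculation:
  J2: M1 done=3, M2 done=16
  J4: M1 done=13, M2 done=34
  J3: M1 done=33, M2 done=41
  J1: M1 done=50, M2 done=53
  J5: M1 done=53, M2 done=54
= Sequence: J2 → J4 → J3 → J1 → J5, Makespan: 54


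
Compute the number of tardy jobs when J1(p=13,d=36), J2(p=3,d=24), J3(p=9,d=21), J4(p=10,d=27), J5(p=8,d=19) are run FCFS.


Completion vs due date:
  J1: C=13, d=36 → on time
  J2: C=16, d=24 → on time
  J3: C=25, d=21 → TARDY
  J4: C=35, d=27 → TARDY
  J5: C=43, d=19 → TARDY
Tardy jobs: J3, J4, J5
Count = 3


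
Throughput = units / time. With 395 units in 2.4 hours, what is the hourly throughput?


Throughput = units / time
= 395 / 2.4
= 164.6 units/hour


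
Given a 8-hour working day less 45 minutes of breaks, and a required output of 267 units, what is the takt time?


Available = 8×60 - 45 = 435 min
Takt time = 435 / 267
= 1.63 min/unit


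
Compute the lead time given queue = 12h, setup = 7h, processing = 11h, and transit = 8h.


Lead time = queue + setup + processing + transit
= 12 + 7 + 11 + 8
= 38 hours


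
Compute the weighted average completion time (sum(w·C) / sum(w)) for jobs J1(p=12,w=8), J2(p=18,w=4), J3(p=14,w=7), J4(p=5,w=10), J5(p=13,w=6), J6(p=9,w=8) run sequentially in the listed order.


Completion times:
  J1: C=12, w×C=8×12=96
  J2: C=30, w×C=4×30=120
  J3: C=44, w×C=7×44=308
  J4: C=49, w×C=10×49=490
  J5: C=62, w×C=6×62=372
  J6: C=71, w×C=8×71=568
Sum w×C = 1954
Sum w = 43
Weighted avg = 1954/43
= 45.44


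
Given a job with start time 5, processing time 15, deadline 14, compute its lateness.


Completion = 5 + 15 = 20
Lateness = C - d = 20 - 14
= 6


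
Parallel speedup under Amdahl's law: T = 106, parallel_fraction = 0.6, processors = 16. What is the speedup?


Amdahl's law: T_p = T × ((1-p) + p/N)
= 106 × ((1-0.6) + 0.6/16)
= 106 × (0.40 + 0.0375)
= 106 × 0.4375
= 46.38
Speedup = 106/46.38
= 2.29×


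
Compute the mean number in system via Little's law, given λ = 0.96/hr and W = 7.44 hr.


Little's law: L = λ × W
= 0.96 × 7.44
= 7.14


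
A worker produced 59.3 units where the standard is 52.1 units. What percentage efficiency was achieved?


Efficiency = (actual / standard) × 100
= (59.3 / 52.1) × 100
= 113.8%


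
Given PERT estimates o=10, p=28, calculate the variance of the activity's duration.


σ² = ((p - o) / 6)² = (p - o)² / 36
= (28 - 10)² / 36
= 18² / 36
= 324 / 36
= 9.0000


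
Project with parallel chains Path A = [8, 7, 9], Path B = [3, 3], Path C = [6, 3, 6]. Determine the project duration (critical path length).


Path A: 8 + 7 + 9 = 24
Path B: 3 + 3 = 6
Path C: 6 + 3 + 6 = 15
Critical path = longest = max(24, 6, 15)
= 24 (Path A)


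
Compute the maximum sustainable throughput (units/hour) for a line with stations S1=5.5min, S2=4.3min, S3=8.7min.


Bottleneck = longest station time
Station times: [5.5, 4.3, 8.7]
Max = 8.7 min
Rate = 60 / 8.7
= 6.90 units/hour (bottleneck: 8.7min)


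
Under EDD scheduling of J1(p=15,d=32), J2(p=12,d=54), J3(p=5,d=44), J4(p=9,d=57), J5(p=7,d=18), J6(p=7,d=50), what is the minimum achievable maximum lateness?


EDD order: J5 → J1 → J3 → J6 → J2 → J4
Completion and lateness:
  J5: C=7, d=18, L=7-18=-11
  J1: C=22, d=32, L=22-32=-10
  J3: C=27, d=44, L=27-44=-17
  J6: C=34, d=50, L=34-50=-16
  J2: C=46, d=54, L=46-54=-8
  J4: C=55, d=57, L=55-57=-2
Lmax = max(-11, -10, -17, -16, -8, -2)
= -2


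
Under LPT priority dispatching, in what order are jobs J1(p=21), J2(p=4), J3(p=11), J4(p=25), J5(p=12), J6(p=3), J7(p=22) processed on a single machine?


LPT: sort by longest processing time first
  J4: p=25
  J7: p=22
  J1: p=21
  J5: p=12
  J3: p=11
  J2: p=4
  J6: p=3
Order: J4 → J7 → J1 → J5 → J3 → J2 → J6


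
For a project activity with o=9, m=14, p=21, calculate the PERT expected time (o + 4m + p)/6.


te = (o + 4m + p) / 6
= (9 + 4×14 + 21) / 6
= (9 + 56 + 21) / 6
= 86 / 6
= 14.33


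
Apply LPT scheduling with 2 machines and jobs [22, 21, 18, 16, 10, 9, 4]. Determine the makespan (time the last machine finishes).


Jobs (LPT sorted): [22, 21, 18, 16, 10, 9, 4]
Machines: 2
  J=22 → Machine 1 (load: 0+22=22)
  J=21 → Machine 2 (load: 0+21=21)
  J=18 → Machine 2 (load: 21+18=39)
  J=16 → Machine 1 (load: 22+16=38)
  J=10 → Machine 1 (load: 38+10=48)
  J=9 → Machine 2 (load: 39+9=48)
  J=4 → Machine 1 (load: 48+4=52)
Machine loads: [52, 48]
Makespan = max = 52 time units


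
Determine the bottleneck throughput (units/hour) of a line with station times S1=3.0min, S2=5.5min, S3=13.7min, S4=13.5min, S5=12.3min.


Bottleneck = longest station time
Station times: [3.0, 5.5, 13.7, 13.5, 12.3]
Max = 13.7 min
Rate = 60 / 13.7
= 4.38 units/hour (bottleneck: 13.7min)


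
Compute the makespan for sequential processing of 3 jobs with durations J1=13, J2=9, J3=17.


Sequential makespan: sum all processing times
= 13 + 9 + 17
= 39 time units


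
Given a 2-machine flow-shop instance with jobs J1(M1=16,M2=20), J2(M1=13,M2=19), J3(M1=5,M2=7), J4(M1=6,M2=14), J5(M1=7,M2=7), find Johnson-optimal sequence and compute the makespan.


Johnson's rule:
Group 1 (M1≤M2, sort by M1): ['J3', 'J4', 'J5', 'J2', 'J1']
Group 2 (M1>M2, sort desc M2): []
Sequence: J3 → J4 → J5 → J2 → J1
Makespan calculation:
  J3: M1 done=5, M2 done=12
  J4: M1 done=11, M2 done=26
  J5: M1 done=18, M2 done=33
  J2: M1 done=31, M2 done=52
  J1: M1 done=47, M2 done=72
= Sequence: J3 → J4 → J5 → J2 → J1, Makespan: 72


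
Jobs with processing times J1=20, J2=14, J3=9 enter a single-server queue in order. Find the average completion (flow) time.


Completion times:
  J1: completes at 20
  J2: completes at 34
  J3: completes at 43
Sum = 97
Average = 97/3
= 32.33


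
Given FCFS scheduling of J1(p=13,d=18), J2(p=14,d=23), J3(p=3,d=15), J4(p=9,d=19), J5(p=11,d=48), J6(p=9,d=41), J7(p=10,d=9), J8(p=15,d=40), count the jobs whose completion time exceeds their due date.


Completion vs due date:
  J1: C=13, d=18 → on time
  J2: C=27, d=23 → TARDY
  J3: C=30, d=15 → TARDY
  J4: C=39, d=19 → TARDY
  J5: C=50, d=48 → TARDY
  J6: C=59, d=41 → TARDY
  J7: C=69, d=9 → TARDY
  J8: C=84, d=40 → TARDY
Tardy jobs: J2, J3, J4, J5, J6, J7, J8
Count = 7


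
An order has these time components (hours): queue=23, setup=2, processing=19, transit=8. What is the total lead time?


Lead time = queue + setup + processing + transit
= 23 + 2 + 19 + 8
= 52 hours


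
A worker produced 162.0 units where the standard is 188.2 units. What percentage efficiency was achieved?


Efficiency = (actual / standard) × 100
= (162.0 / 188.2) × 100
= 86.1%


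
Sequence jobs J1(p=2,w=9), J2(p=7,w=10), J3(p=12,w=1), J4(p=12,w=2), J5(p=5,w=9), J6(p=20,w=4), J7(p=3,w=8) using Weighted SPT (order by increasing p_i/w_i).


WSPT (Smith's rule): sort by p/w ascending
  J1: p/w = 2/9 = 0.222
  J7: p/w = 3/8 = 0.375
  J5: p/w = 5/9 = 0.556
  J2: p/w = 7/10 = 0.700
  J6: p/w = 20/4 = 5.000
  J4: p/w = 12/2 = 6.000
  J3: p/w = 12/1 = 12.000
Order: J1 → J7 → J5 → J2 → J6 → J4 → J3


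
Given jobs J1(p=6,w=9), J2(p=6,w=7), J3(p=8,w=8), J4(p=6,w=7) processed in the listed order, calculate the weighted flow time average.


Completion times:
  J1: C=6, w×C=9×6=54
  J2: C=12, w×C=7×12=84
  J3: C=20, w×C=8×20=160
  J4: C=26, w×C=7×26=182
Sum w×C = 480
Sum w = 31
Weighted avg = 480/31
= 15.48


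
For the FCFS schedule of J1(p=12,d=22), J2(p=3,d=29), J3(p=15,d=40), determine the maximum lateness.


Lateness per job (L = C - d):
  J1: C=12, d=22, L=-10
  J2: C=15, d=29, L=-14
  J3: C=30, d=40, L=-10
Lmax = max(-10, -14, -10)
= -10


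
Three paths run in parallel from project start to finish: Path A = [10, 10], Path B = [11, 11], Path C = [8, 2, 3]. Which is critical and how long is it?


Path A: 10 + 10 = 20
Path B: 11 + 11 = 22
Path C: 8 + 2 + 3 = 13
Critical path = longest = max(20, 22, 13)
= 22 (Path B)


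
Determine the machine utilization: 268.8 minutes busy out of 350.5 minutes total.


Utilization = busy / total × 100
= 268.8 / 350.5 × 100
= 76.7%


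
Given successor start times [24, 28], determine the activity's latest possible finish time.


LF = min of all successor start times
Successors start at: [24, 28]
LF = min(24, 28)
= 24


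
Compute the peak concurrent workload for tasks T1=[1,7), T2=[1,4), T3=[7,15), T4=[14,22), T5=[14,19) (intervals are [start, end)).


Check each time point for overlaps:
  t=14: 3 tasks active (T3, T4, T5)
Max concurrent = 3


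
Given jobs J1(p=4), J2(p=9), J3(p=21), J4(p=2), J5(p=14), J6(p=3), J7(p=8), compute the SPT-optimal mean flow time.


SPT order: J4 → J6 → J1 → J7 → J2 → J5 → J3
Completion times:
  J4: C=2
  J6: C=5
  J1: C=9
  J7: C=17
  J2: C=26
  J5: C=40
  J3: C=61
Sum = 160, n = 7
Mean flow = 160/7
= 22.86


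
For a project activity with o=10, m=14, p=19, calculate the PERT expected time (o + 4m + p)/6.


te = (o + 4m + p) / 6
= (10 + 4×14 + 19) / 6
= (10 + 56 + 19) / 6
= 85 / 6
= 14.17


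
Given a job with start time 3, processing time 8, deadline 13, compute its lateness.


Completion = 3 + 8 = 11
Lateness = C - d = 11 - 13
= -2


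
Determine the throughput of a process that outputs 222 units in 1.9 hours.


Throughput = units / time
= 222 / 1.9
= 116.8 units/hour


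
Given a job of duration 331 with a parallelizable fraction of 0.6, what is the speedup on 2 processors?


Amdahl's law: T_p = T × ((1-p) + p/N)
= 331 × ((1-0.6) + 0.6/2)
= 331 × (0.40 + 0.3000)
= 331 × 0.7000
= 231.70
Speedup = 331/231.70
= 1.43×


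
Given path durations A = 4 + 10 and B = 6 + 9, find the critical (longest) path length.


Path A: 4 + 10 = 14
Path B: 6 + 9 = 15
Critical path = longest = max(14, 15)
= 15 (Path B)


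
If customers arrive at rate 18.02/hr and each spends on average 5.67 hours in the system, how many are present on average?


Little's law: L = λ × W
= 18.02 × 5.67
= 102.17


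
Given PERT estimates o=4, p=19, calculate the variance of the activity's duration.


σ² = ((p - o) / 6)² = (p - o)² / 36
= (19 - 4)² / 36
= 15² / 36
= 225 / 36
= 6.2500


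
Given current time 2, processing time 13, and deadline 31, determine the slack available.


Slack = due - current_time - processing
= 31 - 2 - 13
= 16


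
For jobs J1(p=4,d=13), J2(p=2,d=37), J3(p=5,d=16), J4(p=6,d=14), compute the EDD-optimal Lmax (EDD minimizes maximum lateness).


EDD order: J1 → J4 → J3 → J2
Completion and lateness:
  J1: C=4, d=13, L=4-13=-9
  J4: C=10, d=14, L=10-14=-4
  J3: C=15, d=16, L=15-16=-1
  J2: C=17, d=37, L=17-37=-20
Lmax = max(-9, -4, -1, -20)
= -1


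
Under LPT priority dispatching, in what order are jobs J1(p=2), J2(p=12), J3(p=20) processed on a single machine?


LPT: sort by longest processing time first
  J3: p=20
  J2: p=12
  J1: p=2
Order: J3 → J2 → J1


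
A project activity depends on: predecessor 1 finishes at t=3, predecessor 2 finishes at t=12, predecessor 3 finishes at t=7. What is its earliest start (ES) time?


ES = max of all predecessor completion times
Predecessors: [3, 12, 7]
ES = max(3, 12, 7)
= 12


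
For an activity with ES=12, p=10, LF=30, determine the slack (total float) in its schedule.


EF = ES + duration = 12 + 10 = 22
LS = LF - duration = 30 - 10 = 20
Total Float = LF - EF = 30 - 22
(or LS - ES = 20 - 12)
= 8


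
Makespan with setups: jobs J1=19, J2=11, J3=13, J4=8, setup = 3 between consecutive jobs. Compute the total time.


Makespan = Σ processing + (n-1) × setup
= (19 + 11 + 13 + 8) + (4-1)×3
= 51 + 9
= 60 time units


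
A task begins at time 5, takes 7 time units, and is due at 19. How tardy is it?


Completion = start + processing = 5 + 7 = 12
Tardiness = max(0, C - d) = max(0, 12 - 19)
= max(0, -7)
= 0


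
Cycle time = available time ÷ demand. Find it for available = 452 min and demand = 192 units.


Cycle time = available time / demand
= 452 / 192
= 2.35 min/unit


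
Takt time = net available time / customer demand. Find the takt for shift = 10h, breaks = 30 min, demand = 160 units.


Available = 10×60 - 30 = 570 min
Takt time = 570 / 160
= 3.56 min/unit


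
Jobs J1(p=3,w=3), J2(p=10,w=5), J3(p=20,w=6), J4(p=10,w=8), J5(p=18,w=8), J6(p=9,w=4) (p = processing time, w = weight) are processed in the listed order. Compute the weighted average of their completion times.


Completion times:
  J1: C=3, w×C=3×3=9
  J2: C=13, w×C=5×13=65
  J3: C=33, w×C=6×33=198
  J4: C=43, w×C=8×43=344
  J5: C=61, w×C=8×61=488
  J6: C=70, w×C=4×70=280
Sum w×C = 1384
Sum w = 34
Weighted avg = 1384/34
= 40.71


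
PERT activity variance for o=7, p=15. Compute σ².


σ² = ((p - o) / 6)² = (p - o)² / 36
= (15 - 7)² / 36
= 8² / 36
= 64 / 36
= 1.7778


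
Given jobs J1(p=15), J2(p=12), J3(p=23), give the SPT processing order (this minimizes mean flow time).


SPT: sort by shortest processing time
  J2: p=12
  J1: p=15
  J3: p=23
Order: J2 → J1 → J3


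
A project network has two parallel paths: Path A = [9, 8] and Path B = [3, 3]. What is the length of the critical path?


Path A: 9 + 8 = 17
Path B: 3 + 3 = 6
Critical path = longest = max(17, 6)
= 17 (Path A)


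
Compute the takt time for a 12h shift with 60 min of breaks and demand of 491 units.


Available = 12×60 - 60 = 660 min
Takt time = 660 / 491
= 1.34 min/unit


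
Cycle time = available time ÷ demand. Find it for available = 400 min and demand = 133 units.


Cycle time = available time / demand
= 400 / 133
= 3.01 min/unit


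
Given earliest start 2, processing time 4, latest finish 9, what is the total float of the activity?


EF = ES + duration = 2 + 4 = 6
LS = LF - duration = 9 - 4 = 5
Total Float = LF - EF = 9 - 6
(or LS - ES = 5 - 2)
= 3


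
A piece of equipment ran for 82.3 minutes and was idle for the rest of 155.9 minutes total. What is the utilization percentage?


Utilization = busy / total × 100
= 82.3 / 155.9 × 100
= 52.8%


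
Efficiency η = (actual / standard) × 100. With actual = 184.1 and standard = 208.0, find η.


Efficiency = (actual / standard) × 100
= (184.1 / 208.0) × 100
= 88.5%


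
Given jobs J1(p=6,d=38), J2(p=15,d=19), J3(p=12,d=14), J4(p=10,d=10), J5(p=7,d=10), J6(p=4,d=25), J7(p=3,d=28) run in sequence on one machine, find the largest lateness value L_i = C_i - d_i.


Lateness per job (L = C - d):
  J1: C=6, d=38, L=-32
  J2: C=21, d=19, L=2
  J3: C=33, d=14, L=19
  J4: C=43, d=10, L=33
  J5: C=50, d=10, L=40
  J6: C=54, d=25, L=29
  J7: C=57, d=28, L=29
Lmax = max(-32, 2, 19, 33, 40, 29, 29)
= 40


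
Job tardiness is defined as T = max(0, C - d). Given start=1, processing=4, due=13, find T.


Completion = start + processing = 1 + 4 = 5
Tardiness = max(0, C - d) = max(0, 5 - 13)
= max(0, -8)
= 0


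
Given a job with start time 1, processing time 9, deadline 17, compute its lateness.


Completion = 1 + 9 = 10
Lateness = C - d = 10 - 17
= -7


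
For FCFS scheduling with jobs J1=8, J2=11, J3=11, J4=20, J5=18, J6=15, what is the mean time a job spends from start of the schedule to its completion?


Completion times:
  J1: completes at 8
  J2: completes at 19
  J3: completes at 30
  J4: completes at 50
  J5: completes at 68
  J6: completes at 83
Sum = 258
Average = 258/6
= 43.00


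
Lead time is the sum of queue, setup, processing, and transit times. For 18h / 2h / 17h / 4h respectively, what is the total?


Lead time = queue + setup + processing + transit
= 18 + 2 + 17 + 4
= 41 hours


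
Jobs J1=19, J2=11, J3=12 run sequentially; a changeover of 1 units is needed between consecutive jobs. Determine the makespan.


Makespan = Σ processing + (n-1) × setup
= (19 + 11 + 12) + (3-1)×1
= 42 + 2
= 44 time units


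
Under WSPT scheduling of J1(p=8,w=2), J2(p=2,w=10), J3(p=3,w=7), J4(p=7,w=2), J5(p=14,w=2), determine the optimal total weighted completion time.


WSPT order (by p/w): J2 → J3 → J4 → J1 → J5
  J2: C=2, w·C=10×2=20
  J3: C=5, w·C=7×5=35
  J4: C=12, w·C=2×12=24
  J1: C=20, w·C=2×20=40
  J5: C=34, w·C=2×34=68
Σ w·C = 187
= 187


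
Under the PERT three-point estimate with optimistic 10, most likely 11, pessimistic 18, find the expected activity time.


te = (o + 4m + p) / 6
= (10 + 4×11 + 18) / 6
= (10 + 44 + 18) / 6
= 72 / 6
= 12.00


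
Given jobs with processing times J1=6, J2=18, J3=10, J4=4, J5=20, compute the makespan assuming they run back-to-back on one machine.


Sequential makespan: sum all processing times
= 6 + 18 + 10 + 4 + 20
= 58 time units


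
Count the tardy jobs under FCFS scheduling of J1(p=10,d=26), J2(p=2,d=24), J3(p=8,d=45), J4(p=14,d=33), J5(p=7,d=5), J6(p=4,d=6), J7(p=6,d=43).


Completion vs due date:
  J1: C=10, d=26 → on time
  J2: C=12, d=24 → on time
  J3: C=20, d=45 → on time
  J4: C=34, d=33 → TARDY
  J5: C=41, d=5 → TARDY
  J6: C=45, d=6 → TARDY
  J7: C=51, d=43 → TARDY
Tardy jobs: J4, J5, J6, J7
Count = 4


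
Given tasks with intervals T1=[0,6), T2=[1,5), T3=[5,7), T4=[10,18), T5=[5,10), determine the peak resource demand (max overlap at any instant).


Check each time point for overlaps:
  t=5: 3 tasks active (T1, T3, T5)
Max concurrent = 3


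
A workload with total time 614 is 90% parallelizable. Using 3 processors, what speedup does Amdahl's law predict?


Amdahl's law: T_p = T × ((1-p) + p/N)
= 614 × ((1-0.9) + 0.9/3)
= 614 × (0.10 + 0.3000)
= 614 × 0.4000
= 245.60
Speedup = 614/245.60
= 2.50×


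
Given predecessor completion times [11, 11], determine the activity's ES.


ES = max of all predecessor completion times
Predecessors: [11, 11]
ES = max(11, 11)
= 11


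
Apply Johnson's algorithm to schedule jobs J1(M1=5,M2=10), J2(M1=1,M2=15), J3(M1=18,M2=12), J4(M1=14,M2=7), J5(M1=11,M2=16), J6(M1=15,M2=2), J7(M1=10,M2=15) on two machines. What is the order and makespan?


Johnson's rule:
Group 1 (M1≤M2, sort by M1): ['J2', 'J1', 'J7', 'J5']
Group 2 (M1>M2, sort desc M2): ['J3', 'J4', 'J6']
Sequence: J2 → J1 → J7 → J5 → J3 → J4 → J6
Makespan calculation:
  J2: M1 done=1, M2 done=16
  J1: M1 done=6, M2 done=26
  J7: M1 done=16, M2 done=41
  J5: M1 done=27, M2 done=57
  J3: M1 done=45, M2 done=69
  J4: M1 done=59, M2 done=76
  J6: M1 done=74, M2 done=78
= Sequence: J2 → J1 → J7 → J5 → J3 → J4 → J6, Makespan: 78


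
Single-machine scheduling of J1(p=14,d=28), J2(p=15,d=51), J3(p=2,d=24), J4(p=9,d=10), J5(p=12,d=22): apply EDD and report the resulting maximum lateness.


EDD order: J4 → J5 → J3 → J1 → J2
Completion and lateness:
  J4: C=9, d=10, L=9-10=-1
  J5: C=21, d=22, L=21-22=-1
  J3: C=23, d=24, L=23-24=-1
  J1: C=37, d=28, L=37-28=9
  J2: C=52, d=51, L=52-51=1
Lmax = max(-1, -1, -1, 9, 1)
= 9


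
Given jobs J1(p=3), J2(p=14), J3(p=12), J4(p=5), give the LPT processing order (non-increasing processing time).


LPT: sort by longest processing time first
  J2: p=14
  J3: p=12
  J4: p=5
  J1: p=3
Order: J2 → J3 → J4 → J1


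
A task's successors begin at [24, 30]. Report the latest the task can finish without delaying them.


LF = min of all successor start times
Successors start at: [24, 30]
LF = min(24, 30)
= 24


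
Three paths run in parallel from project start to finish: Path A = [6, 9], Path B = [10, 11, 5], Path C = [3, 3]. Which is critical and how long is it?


Path A: 6 + 9 = 15
Path B: 10 + 11 + 5 = 26
Path C: 3 + 3 = 6
Critical path = longest = max(15, 26, 6)
= 26 (Path B)


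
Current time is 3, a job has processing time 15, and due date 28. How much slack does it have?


Slack = due - current_time - processing
= 28 - 3 - 15
= 10


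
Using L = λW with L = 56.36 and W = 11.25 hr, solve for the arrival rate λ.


Little's law: L = λW → λ = L / W
= 56.36 / 11.25
= 5.01 per hour


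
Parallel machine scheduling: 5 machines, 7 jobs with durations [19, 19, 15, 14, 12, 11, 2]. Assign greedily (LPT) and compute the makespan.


Jobs (LPT sorted): [19, 19, 15, 14, 12, 11, 2]
Machines: 5
  J=19 → Machine 1 (load: 0+19=19)
  J=19 → Machine 2 (load: 0+19=19)
  J=15 → Machine 3 (load: 0+15=15)
  J=14 → Machine 4 (load: 0+14=14)
  J=12 → Machine 5 (load: 0+12=12)
  J=11 → Machine 5 (load: 12+11=23)
  J=2 → Machine 4 (load: 14+2=16)
Machine loads: [19, 19, 15, 16, 23]
Makespan = max = 23 time units


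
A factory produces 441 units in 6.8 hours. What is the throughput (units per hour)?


Throughput = units / time
= 441 / 6.8
= 64.9 units/hour


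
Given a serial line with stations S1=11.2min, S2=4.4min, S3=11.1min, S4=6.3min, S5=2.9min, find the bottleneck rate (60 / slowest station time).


Bottleneck = longest station time
Station times: [11.2, 4.4, 11.1, 6.3, 2.9]
Max = 11.2 min
Rate = 60 / 11.2
= 5.36 units/hour (bottleneck: 11.2min)


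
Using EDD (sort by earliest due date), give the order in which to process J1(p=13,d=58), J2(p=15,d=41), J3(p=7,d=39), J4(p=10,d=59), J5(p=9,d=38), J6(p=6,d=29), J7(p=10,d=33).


EDD: sort by earliest due date
  J6: d=29, p=6
  J7: d=33, p=10
  J5: d=38, p=9
  J3: d=39, p=7
  J2: d=41, p=15
  J1: d=58, p=13
  J4: d=59, p=10
Order: J6 → J7 → J5 → J3 → J2 → J1 → J4


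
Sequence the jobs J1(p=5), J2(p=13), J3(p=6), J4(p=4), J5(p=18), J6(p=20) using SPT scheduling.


SPT: sort by shortest processing time
  J4: p=4
  J1: p=5
  J3: p=6
  J2: p=13
  J5: p=18
  J6: p=20
Order: J4 → J1 → J3 → J2 → J5 → J6


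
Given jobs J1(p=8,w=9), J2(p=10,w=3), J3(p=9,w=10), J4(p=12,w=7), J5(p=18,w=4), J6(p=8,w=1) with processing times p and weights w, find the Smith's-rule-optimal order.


WSPT (Smith's rule): sort by p/w ascending
  J1: p/w = 8/9 = 0.889
  J3: p/w = 9/10 = 0.900
  J4: p/w = 12/7 = 1.714
  J2: p/w = 10/3 = 3.333
  J5: p/w = 18/4 = 4.500
  J6: p/w = 8/1 = 8.000
Order: J1 → J3 → J4 → J2 → J5 → J6


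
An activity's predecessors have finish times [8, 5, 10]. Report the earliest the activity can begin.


ES = max of all predecessor completion times
Predecessors: [8, 5, 10]
ES = max(8, 5, 10)
= 10


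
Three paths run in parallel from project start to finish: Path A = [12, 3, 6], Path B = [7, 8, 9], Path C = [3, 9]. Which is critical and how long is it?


Path A: 12 + 3 + 6 = 21
Path B: 7 + 8 + 9 = 24
Path C: 3 + 9 = 12
Critical path = longest = max(21, 24, 12)
= 24 (Path B)


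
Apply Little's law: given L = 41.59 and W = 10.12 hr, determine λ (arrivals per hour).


Little's law: L = λW → λ = L / W
= 41.59 / 10.12
= 4.11 per hour


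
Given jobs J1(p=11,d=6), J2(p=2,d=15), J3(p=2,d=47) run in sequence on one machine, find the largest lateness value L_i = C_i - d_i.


Lateness per job (L = C - d):
  J1: C=11, d=6, L=5
  J2: C=13, d=15, L=-2
  J3: C=15, d=47, L=-32
Lmax = max(5, -2, -32)
= 5


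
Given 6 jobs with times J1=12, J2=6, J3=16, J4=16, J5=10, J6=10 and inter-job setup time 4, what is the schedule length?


Makespan = Σ processing + (n-1) × setup
= (12 + 6 + 16 + 16 + 10 + 10) + (6-1)×4
= 70 + 20
= 90 time units


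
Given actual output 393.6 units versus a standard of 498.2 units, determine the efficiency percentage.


Efficiency = (actual / standard) × 100
= (393.6 / 498.2) × 100
= 79.0%


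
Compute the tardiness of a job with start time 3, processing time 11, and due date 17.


Completion = start + processing = 3 + 11 = 14
Tardiness = max(0, C - d) = max(0, 14 - 17)
= max(0, -3)
= 0


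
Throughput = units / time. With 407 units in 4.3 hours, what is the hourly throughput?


Throughput = units / time
= 407 / 4.3
= 94.7 units/hour


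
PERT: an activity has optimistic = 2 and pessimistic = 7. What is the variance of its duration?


σ² = ((p - o) / 6)² = (p - o)² / 36
= (7 - 2)² / 36
= 5² / 36
= 25 / 36
= 0.6944


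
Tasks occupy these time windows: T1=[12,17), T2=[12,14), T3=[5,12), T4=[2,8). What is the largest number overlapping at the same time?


Check each time point for overlaps:
  t=5: 2 tasks active (T3, T4)
Max concurrent = 2


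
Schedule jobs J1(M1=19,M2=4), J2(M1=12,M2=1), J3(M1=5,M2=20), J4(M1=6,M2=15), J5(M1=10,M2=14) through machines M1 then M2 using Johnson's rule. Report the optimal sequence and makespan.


Johnson's rule:
Group 1 (M1≤M2, sort by M1): ['J3', 'J4', 'J5']
Group 2 (M1>M2, sort desc M2): ['J1', 'J2']
Sequence: J3 → J4 → J5 → J1 → J2
Makespan calculation:
  J3: M1 done=5, M2 done=25
  J4: M1 done=11, M2 done=40
  J5: M1 done=21, M2 done=54
  J1: M1 done=40, M2 done=58
  J2: M1 done=52, M2 done=59
= Sequence: J3 → J4 → J5 → J1 → J2, Makespan: 59


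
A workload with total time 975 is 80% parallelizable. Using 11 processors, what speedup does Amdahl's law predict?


Amdahl's law: T_p = T × ((1-p) + p/N)
= 975 × ((1-0.8) + 0.8/11)
= 975 × (0.20 + 0.0727)
= 975 × 0.2727
= 265.91
Speedup = 975/265.91
= 3.67×


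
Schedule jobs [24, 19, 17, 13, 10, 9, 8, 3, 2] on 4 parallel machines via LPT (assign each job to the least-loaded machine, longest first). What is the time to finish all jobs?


Jobs (LPT sorted): [24, 19, 17, 13, 10, 9, 8, 3, 2]
Machines: 4
  J=24 → Machine 1 (load: 0+24=24)
  J=19 → Machine 2 (load: 0+19=19)
  J=17 → Machine 3 (load: 0+17=17)
  J=13 → Machine 4 (load: 0+13=13)
  J=10 → Machine 4 (load: 13+10=23)
  J=9 → Machine 3 (load: 17+9=26)
  J=8 → Machine 2 (load: 19+8=27)
  J=3 → Machine 4 (load: 23+3=26)
  J=2 → Machine 1 (load: 24+2=26)
Machine loads: [26, 27, 26, 26]
Makespan = max = 27 time units


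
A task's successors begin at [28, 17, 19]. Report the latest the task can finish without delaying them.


LF = min of all successor start times
Successors start at: [28, 17, 19]
LF = min(28, 17, 19)
= 17


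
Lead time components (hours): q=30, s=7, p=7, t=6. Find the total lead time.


Lead time = queue + setup + processing + transit
= 30 + 7 + 7 + 6
= 50 hours


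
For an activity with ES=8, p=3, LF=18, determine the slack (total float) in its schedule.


EF = ES + duration = 8 + 3 = 11
LS = LF - duration = 18 - 3 = 15
Total Float = LF - EF = 18 - 11
(or LS - ES = 15 - 8)
= 7


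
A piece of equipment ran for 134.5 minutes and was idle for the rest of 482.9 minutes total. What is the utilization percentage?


Utilization = busy / total × 100
= 134.5 / 482.9 × 100
= 27.9%


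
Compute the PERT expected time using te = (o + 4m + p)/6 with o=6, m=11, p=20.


te = (o + 4m + p) / 6
= (6 + 4×11 + 20) / 6
= (6 + 44 + 20) / 6
= 70 / 6
= 11.67


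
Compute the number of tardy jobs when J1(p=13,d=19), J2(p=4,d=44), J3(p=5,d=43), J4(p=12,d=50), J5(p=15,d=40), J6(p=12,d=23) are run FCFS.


Completion vs due date:
  J1: C=13, d=19 → on time
  J2: C=17, d=44 → on time
  J3: C=22, d=43 → on time
  J4: C=34, d=50 → on time
  J5: C=49, d=40 → TARDY
  J6: C=61, d=23 → TARDY
Tardy jobs: J5, J6
Count = 2


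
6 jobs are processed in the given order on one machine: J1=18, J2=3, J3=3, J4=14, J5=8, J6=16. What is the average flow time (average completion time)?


Completion times:
  J1: completes at 18
  J2: completes at 21
  J3: completes at 24
  J4: completes at 38
  J5: completes at 46
  J6: completes at 62
Sum = 209
Average = 209/6
= 34.83


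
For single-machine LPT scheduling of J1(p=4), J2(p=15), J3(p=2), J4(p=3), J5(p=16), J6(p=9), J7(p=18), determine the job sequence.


LPT: sort by longest processing time first
  J7: p=18
  J5: p=16
  J2: p=15
  J6: p=9
  J1: p=4
  J4: p=3
  J3: p=2
Order: J7 → J5 → J2 → J6 → J1 → J4 → J3


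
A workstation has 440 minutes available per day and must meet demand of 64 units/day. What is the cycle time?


Cycle time = available time / demand
= 440 / 64
= 6.88 min/unit


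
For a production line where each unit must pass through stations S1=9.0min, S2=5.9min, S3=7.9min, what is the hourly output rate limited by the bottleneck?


Bottleneck = longest station time
Station times: [9.0, 5.9, 7.9]
Max = 9.0 min
Rate = 60 / 9.0
= 6.67 units/hour (bottleneck: 9.0min)


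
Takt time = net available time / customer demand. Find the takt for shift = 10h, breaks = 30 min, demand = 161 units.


Available = 10×60 - 30 = 570 min
Takt time = 570 / 161
= 3.54 min/unit


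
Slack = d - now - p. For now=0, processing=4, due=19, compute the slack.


Slack = due - current_time - processing
= 19 - 0 - 4
= 15


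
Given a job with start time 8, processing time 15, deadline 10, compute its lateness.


Completion = 8 + 15 = 23
Lateness = C - d = 23 - 10
= 13


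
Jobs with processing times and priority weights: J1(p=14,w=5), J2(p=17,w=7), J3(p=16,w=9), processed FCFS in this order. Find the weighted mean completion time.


Completion times:
  J1: C=14, w×C=5×14=70
  J2: C=31, w×C=7×31=217
  J3: C=47, w×C=9×47=423
Sum w×C = 710
Sum w = 21
Weighted avg = 710/21
= 33.81


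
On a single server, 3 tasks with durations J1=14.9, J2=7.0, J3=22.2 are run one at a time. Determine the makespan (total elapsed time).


Sequential makespan: sum all processing times
= 14.9 + 7.0 + 22.2
= 44.1 time units


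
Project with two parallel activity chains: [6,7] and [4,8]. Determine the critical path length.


Path A: 6 + 7 = 13
Path B: 4 + 8 = 12
Critical path = longest = max(13, 12)
= 13 (Path A)


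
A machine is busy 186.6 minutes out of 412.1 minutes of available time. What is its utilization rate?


Utilization = busy / total × 100
= 186.6 / 412.1 × 100
= 45.3%


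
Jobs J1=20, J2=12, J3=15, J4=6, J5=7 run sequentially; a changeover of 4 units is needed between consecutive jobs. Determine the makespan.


Makespan = Σ processing + (n-1) × setup
= (20 + 12 + 15 + 6 + 7) + (5-1)×4
= 60 + 16
= 76 time units


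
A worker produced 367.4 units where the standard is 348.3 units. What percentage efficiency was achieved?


Efficiency = (actual / standard) × 100
= (367.4 / 348.3) × 100
= 105.5%


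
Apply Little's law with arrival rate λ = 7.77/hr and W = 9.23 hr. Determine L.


Little's law: L = λ × W
= 7.77 × 9.23
= 71.72


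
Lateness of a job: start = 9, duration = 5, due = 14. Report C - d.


Completion = 9 + 5 = 14
Lateness = C - d = 14 - 14
= 0


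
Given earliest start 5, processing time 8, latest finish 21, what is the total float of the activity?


EF = ES + duration = 5 + 8 = 13
LS = LF - duration = 21 - 8 = 13
Total Float = LF - EF = 21 - 13
(or LS - ES = 13 - 5)
= 8


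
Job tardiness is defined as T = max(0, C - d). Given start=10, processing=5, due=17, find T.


Completion = start + processing = 10 + 5 = 15
Tardiness = max(0, C - d) = max(0, 15 - 17)
= max(0, -2)
= 0


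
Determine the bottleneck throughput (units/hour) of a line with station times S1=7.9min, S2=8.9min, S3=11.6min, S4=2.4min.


Bottleneck = longest station time
Station times: [7.9, 8.9, 11.6, 2.4]
Max = 11.6 min
Rate = 60 / 11.6
= 5.17 units/hour (bottleneck: 11.6min)


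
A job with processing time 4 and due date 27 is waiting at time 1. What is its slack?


Slack = due - current_time - processing
= 27 - 1 - 4
= 22


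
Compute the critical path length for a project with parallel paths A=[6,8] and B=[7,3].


Path A: 6 + 8 = 14
Path B: 7 + 3 = 10
Critical path = longest = max(14, 10)
= 14 (Path A)


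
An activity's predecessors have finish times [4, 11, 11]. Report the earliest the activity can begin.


ES = max of all predecessor completion times
Predecessors: [4, 11, 11]
ES = max(4, 11, 11)
= 11


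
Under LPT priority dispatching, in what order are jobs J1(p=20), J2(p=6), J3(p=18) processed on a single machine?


LPT: sort by longest processing time first
  J1: p=20
  J3: p=18
  J2: p=6
Order: J1 → J3 → J2


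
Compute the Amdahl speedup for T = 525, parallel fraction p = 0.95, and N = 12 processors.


Amdahl's law: T_p = T × ((1-p) + p/N)
= 525 × ((1-0.95) + 0.95/12)
= 525 × (0.05 + 0.0792)
= 525 × 0.1292
= 67.81
Speedup = 525/67.81
= 7.74×


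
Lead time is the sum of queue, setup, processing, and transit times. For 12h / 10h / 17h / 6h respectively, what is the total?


Lead time = queue + setup + processing + transit
= 12 + 10 + 17 + 6
= 45 hours


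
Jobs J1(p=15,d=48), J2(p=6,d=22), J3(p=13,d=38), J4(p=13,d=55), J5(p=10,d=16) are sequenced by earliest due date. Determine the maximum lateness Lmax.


EDD order: J5 → J2 → J3 → J1 → J4
Completion and lateness:
  J5: C=10, d=16, L=10-16=-6
  J2: C=16, d=22, L=16-22=-6
  J3: C=29, d=38, L=29-38=-9
  J1: C=44, d=48, L=44-48=-4
  J4: C=57, d=55, L=57-55=2
Lmax = max(-6, -6, -9, -4, 2)
= 2


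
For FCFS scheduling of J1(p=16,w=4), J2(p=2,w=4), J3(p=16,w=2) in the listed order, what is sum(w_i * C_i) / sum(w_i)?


Completion times:
  J1: C=16, w×C=4×16=64
  J2: C=18, w×C=4×18=72
  J3: C=34, w×C=2×34=68
Sum w×C = 204
Sum w = 10
Weighted avg = 204/10
= 20.40


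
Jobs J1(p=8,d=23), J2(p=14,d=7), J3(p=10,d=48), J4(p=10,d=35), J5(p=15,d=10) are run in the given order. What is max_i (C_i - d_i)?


Lateness per job (L = C - d):
  J1: C=8, d=23, L=-15
  J2: C=22, d=7, L=15
  J3: C=32, d=48, L=-16
  J4: C=42, d=35, L=7
  J5: C=57, d=10, L=47
Lmax = max(-15, 15, -16, 7, 47)
= 47


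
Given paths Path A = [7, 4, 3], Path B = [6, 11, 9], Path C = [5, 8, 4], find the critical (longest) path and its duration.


Path A: 7 + 4 + 3 = 14
Path B: 6 + 11 + 9 = 26
Path C: 5 + 8 + 4 = 17
Critical path = longest = max(14, 26, 17)
= 26 (Path B)


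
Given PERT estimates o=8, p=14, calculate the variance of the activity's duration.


σ² = ((p - o) / 6)² = (p - o)² / 36
= (14 - 8)² / 36
= 6² / 36
= 36 / 36
= 1.0000


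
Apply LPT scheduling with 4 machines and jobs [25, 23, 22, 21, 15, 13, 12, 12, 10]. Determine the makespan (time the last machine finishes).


Jobs (LPT sorted): [25, 23, 22, 21, 15, 13, 12, 12, 10]
Machines: 4
  J=25 → Machine 1 (load: 0+25=25)
  J=23 → Machine 2 (load: 0+23=23)
  J=22 → Machine 3 (load: 0+22=22)
  J=21 → Machine 4 (load: 0+21=21)
  J=15 → Machine 4 (load: 21+15=36)
  J=13 → Machine 3 (load: 22+13=35)
  J=12 → Machine 2 (load: 23+12=35)
  J=12 → Machine 1 (load: 25+12=37)
  J=10 → Machine 2 (load: 35+10=45)
Machine loads: [37, 45, 35, 36]
Makespan = max = 45 time units
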